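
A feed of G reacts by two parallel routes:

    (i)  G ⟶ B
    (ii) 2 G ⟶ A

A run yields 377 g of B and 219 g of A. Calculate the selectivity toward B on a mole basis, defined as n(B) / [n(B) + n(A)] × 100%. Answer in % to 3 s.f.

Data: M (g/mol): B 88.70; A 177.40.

77.5 %

n(B) = 377 / 88.70 = 4.250 mol
n(A) = 219 / 177.40 = 1.234 mol
selectivity = 4.250/(4.250+1.234) × 100 = 77.50 %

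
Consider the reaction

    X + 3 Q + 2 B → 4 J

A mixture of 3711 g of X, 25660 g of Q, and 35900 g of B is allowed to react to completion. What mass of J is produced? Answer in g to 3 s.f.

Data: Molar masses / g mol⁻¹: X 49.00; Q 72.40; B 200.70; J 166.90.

50600 g

n(X) = 3711 / 49.00 = 75.73 mol
n(Q) = 25660 / 72.40 = 354.4 mol
n(B) = 35900 / 200.70 = 178.9 mol
n/ν for X = 75.73/1 = 75.73
n/ν for Q = 354.4/3 = 118.1
n/ν for B = 178.9/2 = 89.45
Smallest n/ν is X → limiting reagent.
n(J) = (4/1) × 75.73 = 302.9 mol
mass = 302.9 × 166.90 = 50550 g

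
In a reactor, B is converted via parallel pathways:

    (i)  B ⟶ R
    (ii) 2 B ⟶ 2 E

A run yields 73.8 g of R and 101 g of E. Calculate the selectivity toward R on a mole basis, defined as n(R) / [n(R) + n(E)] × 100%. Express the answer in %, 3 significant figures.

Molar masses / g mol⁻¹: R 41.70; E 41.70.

42.2 %

n(R) = 73.8 / 41.70 = 1.770 mol
n(E) = 101 / 41.70 = 2.422 mol
selectivity = 1.770/(1.770+2.422) × 100 = 42.22 %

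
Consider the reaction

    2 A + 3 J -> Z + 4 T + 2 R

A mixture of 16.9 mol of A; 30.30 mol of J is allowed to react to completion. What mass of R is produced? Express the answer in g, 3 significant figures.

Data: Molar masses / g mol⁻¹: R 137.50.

n(A) = 16.90 mol
n(J) = 30.30 mol
n/ν → A: 8.450, J: 10.10; A is limiting.
n(R) = (2/2) × 16.90 = 16.90 mol
mass = 16.90 × 137.50 = 2324 g

2320 g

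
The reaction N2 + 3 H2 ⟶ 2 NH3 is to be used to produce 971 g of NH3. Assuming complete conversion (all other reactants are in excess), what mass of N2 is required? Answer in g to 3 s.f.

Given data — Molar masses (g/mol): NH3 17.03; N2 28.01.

n(NH3) = 971 / 17.03 = 57.02 mol
n(N2) = (1/2) × 57.02 = 28.51 mol
mass = 28.51 × 28.01 = 798.6 g

799 g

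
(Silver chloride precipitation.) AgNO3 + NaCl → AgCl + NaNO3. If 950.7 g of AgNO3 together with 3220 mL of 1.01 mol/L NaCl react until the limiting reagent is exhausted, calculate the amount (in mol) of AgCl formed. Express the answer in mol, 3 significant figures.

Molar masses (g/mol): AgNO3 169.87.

3.25 mol

n(AgNO3) = 950.7 / 169.87 = 5.597 mol
n(NaCl) = 1.01 × 3220/1000 = 3.252 mol
n/ν for AgNO3 = 5.597/1 = 5.597
n/ν for NaCl = 3.252/1 = 3.252
Smallest n/ν is NaCl → limiting reagent.
n(AgCl) = (1/1) × 3.252 = 3.252 mol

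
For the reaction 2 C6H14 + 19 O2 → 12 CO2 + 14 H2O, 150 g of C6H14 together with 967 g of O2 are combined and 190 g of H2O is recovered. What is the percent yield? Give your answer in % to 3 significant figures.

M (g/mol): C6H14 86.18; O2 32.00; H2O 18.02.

n(C6H14) = 150.0 / 86.18 = 1.741 mol
n(O2) = 967.0 / 32.00 = 30.22 mol
n/ν → C6H14: 0.8705, O2: 1.591; C6H14 is limiting.
theoretical n(H2O) = (14/2) × 1.741 = 12.19 mol → 219.7 g
% yield = 190 / 219.7 × 100 = 86.48 %

86.5 %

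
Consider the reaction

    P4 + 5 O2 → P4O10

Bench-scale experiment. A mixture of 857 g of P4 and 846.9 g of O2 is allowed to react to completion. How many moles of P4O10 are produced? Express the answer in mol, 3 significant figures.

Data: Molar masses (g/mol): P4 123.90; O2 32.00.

5.29 mol

n(P4) = 857.0 / 123.90 = 6.917 mol
n(O2) = 846.9 / 32.00 = 26.47 mol
n/ν → P4: 6.917, O2: 5.294; O2 is limiting.
n(P4O10) = (1/5) × 26.47 = 5.294 mol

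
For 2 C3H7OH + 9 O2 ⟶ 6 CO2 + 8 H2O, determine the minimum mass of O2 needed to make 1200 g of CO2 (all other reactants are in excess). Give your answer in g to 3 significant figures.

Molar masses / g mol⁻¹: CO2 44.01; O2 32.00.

n(CO2) = 1200 / 44.01 = 27.27 mol
n(O2) = (9/6) × 27.27 = 40.91 mol
mass = 40.91 × 32.00 = 1309 g

1310 g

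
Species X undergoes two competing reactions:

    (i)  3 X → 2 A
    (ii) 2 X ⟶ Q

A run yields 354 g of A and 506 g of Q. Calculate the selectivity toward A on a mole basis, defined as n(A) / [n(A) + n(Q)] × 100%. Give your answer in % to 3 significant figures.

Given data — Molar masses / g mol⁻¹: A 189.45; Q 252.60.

48.3 %

n(A) = 354 / 189.45 = 1.869 mol
n(Q) = 506 / 252.60 = 2.003 mol
selectivity = 1.869/(1.869+2.003) × 100 = 48.27 %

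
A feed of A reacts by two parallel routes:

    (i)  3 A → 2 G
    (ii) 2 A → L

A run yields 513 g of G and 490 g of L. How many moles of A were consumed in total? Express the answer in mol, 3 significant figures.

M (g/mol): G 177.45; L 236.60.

8.48 mol

n(G) = 513 / 177.45 = 2.891 mol
n(L) = 490 / 236.60 = 2.071 mol
n(A) via (i) = (3/2)×2.891 = 4.337 mol
n(A) via (ii) = (2/1)×2.071 = 4.142 mol
total n(A) = 4.337 + 4.142 = 8.479 mol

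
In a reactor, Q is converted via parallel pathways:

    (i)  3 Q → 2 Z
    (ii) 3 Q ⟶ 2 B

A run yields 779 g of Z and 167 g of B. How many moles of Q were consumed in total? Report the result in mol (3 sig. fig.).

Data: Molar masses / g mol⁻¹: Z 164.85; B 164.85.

n(Z) = 779 / 164.85 = 4.726 mol
n(B) = 167 / 164.85 = 1.013 mol
n(Q) via (i) = (3/2)×4.726 = 7.089 mol
n(Q) via (ii) = (3/2)×1.013 = 1.520 mol
total n(Q) = 7.089 + 1.520 = 8.609 mol

8.61 mol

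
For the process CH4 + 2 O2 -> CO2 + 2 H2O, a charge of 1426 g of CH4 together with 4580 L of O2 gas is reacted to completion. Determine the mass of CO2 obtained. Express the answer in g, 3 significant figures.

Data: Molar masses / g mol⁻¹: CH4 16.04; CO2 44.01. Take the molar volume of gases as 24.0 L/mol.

n(CH4) = 1426 / 16.04 = 88.90 mol
n(O2) = 4580 / 24.0 = 190.8 mol
n/ν for CH4 = 88.90/1 = 88.90
n/ν for O2 = 190.8/2 = 95.40
Smallest n/ν is CH4 → limiting reagent.
n(CO2) = (1/1) × 88.90 = 88.90 mol
mass = 88.90 × 44.01 = 3912 g

3910 g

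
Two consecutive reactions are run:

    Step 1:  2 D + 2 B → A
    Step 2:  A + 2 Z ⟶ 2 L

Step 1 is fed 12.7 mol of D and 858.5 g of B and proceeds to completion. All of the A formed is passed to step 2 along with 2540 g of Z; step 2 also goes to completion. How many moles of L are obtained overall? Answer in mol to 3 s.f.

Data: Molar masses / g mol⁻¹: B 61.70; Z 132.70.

Step 1:
n(D) = 12.70 mol
n(B) = 858.5 / 61.70 = 13.91 mol
n/ν for D = 12.70/2 = 6.350
n/ν for B = 13.91/2 = 6.955
Smallest n/ν is D → limiting reagent.
n(A) produced = (1/2) × 12.70 = 6.350 mol
Step 2:
n(A) available = 6.350 mol
n(Z) = 2540 / 132.70 = 19.14 mol
n/ν for A = 6.350/1 = 6.350
n/ν for Z = 19.14/2 = 9.570
Smallest n/ν is A → limiting reagent.
n(L) = (2/1) × 6.350 = 12.70 mol

12.7 mol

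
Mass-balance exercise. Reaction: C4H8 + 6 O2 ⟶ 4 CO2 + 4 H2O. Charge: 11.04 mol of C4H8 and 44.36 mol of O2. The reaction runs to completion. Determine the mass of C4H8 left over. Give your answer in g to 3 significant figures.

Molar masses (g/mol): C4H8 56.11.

n(C4H8) = 11.04 mol
n(O2) = 44.36 mol
n/ν for C4H8 = 11.04/1 = 11.04
n/ν for O2 = 44.36/6 = 7.393
Smallest n/ν is O2 → limiting reagent.
C4H8 consumed = (1/6) × 44.36 = 7.393 mol
C4H8 remaining = 11.04 − 7.393 = 3.647 mol
mass = 3.647 × 56.11 = 204.6 g

205 g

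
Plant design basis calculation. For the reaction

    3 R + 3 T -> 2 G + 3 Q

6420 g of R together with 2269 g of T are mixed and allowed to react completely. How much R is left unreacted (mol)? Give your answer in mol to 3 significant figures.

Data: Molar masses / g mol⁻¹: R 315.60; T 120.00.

1.43 mol

n(R) = 6420 / 315.60 = 20.34 mol
n(T) = 2269 / 120.00 = 18.91 mol
n/ν → R: 6.780, T: 6.303; T is limiting.
R consumed = (3/3) × 18.91 = 18.91 mol
R remaining = 20.34 − 18.91 = 1.430 mol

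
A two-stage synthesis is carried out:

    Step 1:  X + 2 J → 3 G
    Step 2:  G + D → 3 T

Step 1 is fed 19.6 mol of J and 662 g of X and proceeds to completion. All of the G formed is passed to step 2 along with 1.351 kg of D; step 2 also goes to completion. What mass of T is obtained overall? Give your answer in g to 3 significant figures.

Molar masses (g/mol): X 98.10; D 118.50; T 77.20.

Step 1:
n(J) = 19.60 mol
n(X) = 662.0 / 98.10 = 6.748 mol
n/ν for J = 19.60/2 = 9.800
n/ν for X = 6.748/1 = 6.748
Smallest n/ν is X → limiting reagent.
n(G) produced = (3/1) × 6.748 = 20.24 mol
Step 2:
n(G) available = 20.24 mol
n(D) = 1.351×1000 / 118.50 = 11.40 mol
n/ν for G = 20.24/1 = 20.24
n/ν for D = 11.40/1 = 11.40
Smallest n/ν is D → limiting reagent.
n(T) = (3/1) × 11.40 = 34.20 mol
mass = 34.20 × 77.20 = 2640 g

2640 g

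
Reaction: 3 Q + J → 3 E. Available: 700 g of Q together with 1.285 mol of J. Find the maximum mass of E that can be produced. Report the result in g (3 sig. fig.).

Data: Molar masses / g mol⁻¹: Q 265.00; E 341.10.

901 g

n(Q) = 700.0 / 265.00 = 2.642 mol
n(J) = 1.285 mol
n/ν → Q: 0.8807, J: 1.285; Q is limiting.
n(E) = (3/3) × 2.642 = 2.642 mol
mass = 2.642 × 341.10 = 901.2 g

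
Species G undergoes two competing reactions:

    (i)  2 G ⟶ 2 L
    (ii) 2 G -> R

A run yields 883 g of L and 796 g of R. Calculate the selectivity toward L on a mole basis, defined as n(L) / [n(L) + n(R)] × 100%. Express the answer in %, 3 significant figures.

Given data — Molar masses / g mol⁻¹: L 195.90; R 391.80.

n(L) = 883 / 195.90 = 4.507 mol
n(R) = 796 / 391.80 = 2.032 mol
selectivity = 4.507/(4.507+2.032) × 100 = 68.92 %

68.9 %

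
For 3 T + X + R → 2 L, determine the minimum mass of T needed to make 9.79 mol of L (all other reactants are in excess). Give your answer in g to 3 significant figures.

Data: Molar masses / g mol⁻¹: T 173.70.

2550 g

n(L) = 9.790 mol
n(T) = (3/2) × 9.790 = 14.69 mol
mass = 14.69 × 173.70 = 2552 g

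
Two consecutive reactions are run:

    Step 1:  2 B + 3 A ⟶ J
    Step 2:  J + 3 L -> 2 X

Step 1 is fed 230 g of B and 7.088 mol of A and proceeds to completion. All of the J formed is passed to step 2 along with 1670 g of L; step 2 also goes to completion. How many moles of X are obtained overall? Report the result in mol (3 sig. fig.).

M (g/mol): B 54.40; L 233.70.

4.23 mol

Step 1:
n(B) = 230.0 / 54.40 = 4.228 mol
n(A) = 7.088 mol
n/ν for B = 4.228/2 = 2.114
n/ν for A = 7.088/3 = 2.363
Smallest n/ν is B → limiting reagent.
n(J) produced = (1/2) × 4.228 = 2.114 mol
Step 2:
n(J) available = 2.114 mol
n(L) = 1670 / 233.70 = 7.146 mol
n/ν for J = 2.114/1 = 2.114
n/ν for L = 7.146/3 = 2.382
Smallest n/ν is J → limiting reagent.
n(X) = (2/1) × 2.114 = 4.228 mol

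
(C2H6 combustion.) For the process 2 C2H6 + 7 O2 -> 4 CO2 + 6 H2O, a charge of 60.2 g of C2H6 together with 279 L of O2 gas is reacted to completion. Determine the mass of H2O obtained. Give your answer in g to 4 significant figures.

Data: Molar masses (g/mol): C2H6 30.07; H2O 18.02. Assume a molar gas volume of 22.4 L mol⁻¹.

108.2 g

n(C2H6) = 60.20 / 30.07 = 2.002 mol
n(O2) = 279.0 / 22.4 = 12.46 mol
n/ν → C2H6: 1.001, O2: 1.780; C2H6 is limiting.
n(H2O) = (6/2) × 2.002 = 6.006 mol
mass = 6.006 × 18.02 = 108.2 g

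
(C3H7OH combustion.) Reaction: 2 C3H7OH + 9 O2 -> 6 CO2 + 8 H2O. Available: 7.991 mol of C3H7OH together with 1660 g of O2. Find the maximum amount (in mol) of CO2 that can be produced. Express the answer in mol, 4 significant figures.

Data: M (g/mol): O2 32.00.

23.97 mol

n(C3H7OH) = 7.991 mol
n(O2) = 1660 / 32.00 = 51.88 mol
n/ν for C3H7OH = 7.991/2 = 3.996
n/ν for O2 = 51.88/9 = 5.764
Smallest n/ν is C3H7OH → limiting reagent.
n(CO2) = (6/2) × 7.991 = 23.97 mol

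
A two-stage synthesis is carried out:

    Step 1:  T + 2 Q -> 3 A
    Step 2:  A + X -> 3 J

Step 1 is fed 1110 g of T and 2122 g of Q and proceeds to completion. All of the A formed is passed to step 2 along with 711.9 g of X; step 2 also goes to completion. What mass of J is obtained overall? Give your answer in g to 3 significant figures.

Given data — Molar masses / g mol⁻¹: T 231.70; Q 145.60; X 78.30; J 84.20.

Step 1:
n(T) = 1110 / 231.70 = 4.791 mol
n(Q) = 2122 / 145.60 = 14.57 mol
n/ν for T = 4.791/1 = 4.791
n/ν for Q = 14.57/2 = 7.285
Smallest n/ν is T → limiting reagent.
n(A) produced = (3/1) × 4.791 = 14.37 mol
Step 2:
n(A) available = 14.37 mol
n(X) = 711.9 / 78.30 = 9.092 mol
n/ν for A = 14.37/1 = 14.37
n/ν for X = 9.092/1 = 9.092
Smallest n/ν is X → limiting reagent.
n(J) = (3/1) × 9.092 = 27.28 mol
mass = 27.28 × 84.20 = 2297 g

2300 g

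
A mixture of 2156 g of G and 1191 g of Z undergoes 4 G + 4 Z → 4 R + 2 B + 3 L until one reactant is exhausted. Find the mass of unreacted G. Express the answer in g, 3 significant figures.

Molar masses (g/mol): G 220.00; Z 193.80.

n(G) = 2156 / 220.00 = 9.800 mol
n(Z) = 1191 / 193.80 = 6.146 mol
n/ν for G = 9.800/4 = 2.450
n/ν for Z = 6.146/4 = 1.537
Smallest n/ν is Z → limiting reagent.
G consumed = (4/4) × 6.146 = 6.146 mol
G remaining = 9.800 − 6.146 = 3.654 mol
mass = 3.654 × 220.00 = 803.9 g

804 g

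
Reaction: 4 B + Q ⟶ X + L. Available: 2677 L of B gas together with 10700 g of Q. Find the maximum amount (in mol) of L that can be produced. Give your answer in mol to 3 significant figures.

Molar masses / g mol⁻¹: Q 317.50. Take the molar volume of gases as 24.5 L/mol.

27.3 mol

n(B) = 2677 / 24.5 = 109.3 mol
n(Q) = 10700 / 317.50 = 33.70 mol
n/ν for B = 109.3/4 = 27.33
n/ν for Q = 33.70/1 = 33.70
Smallest n/ν is B → limiting reagent.
n(L) = (1/4) × 109.3 = 27.33 mol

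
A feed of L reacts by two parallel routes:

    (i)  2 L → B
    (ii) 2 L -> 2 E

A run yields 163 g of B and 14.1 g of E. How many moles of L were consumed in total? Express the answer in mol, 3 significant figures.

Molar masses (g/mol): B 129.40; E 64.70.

n(B) = 163 / 129.40 = 1.260 mol
n(E) = 14.1 / 64.70 = 0.2179 mol
n(L) via (i) = (2/1)×1.260 = 2.520 mol
n(L) via (ii) = (2/2)×0.2179 = 0.2179 mol
total n(L) = 2.520 + 0.2179 = 2.738 mol

2.74 mol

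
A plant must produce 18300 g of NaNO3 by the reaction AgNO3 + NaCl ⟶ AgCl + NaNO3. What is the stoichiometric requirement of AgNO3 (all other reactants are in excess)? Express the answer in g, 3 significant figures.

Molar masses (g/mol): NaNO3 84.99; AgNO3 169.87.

n(NaNO3) = 18300 / 84.99 = 215.3 mol
n(AgNO3) = (1/1) × 215.3 = 215.3 mol
mass = 215.3 × 169.87 = 36570 g

36600 g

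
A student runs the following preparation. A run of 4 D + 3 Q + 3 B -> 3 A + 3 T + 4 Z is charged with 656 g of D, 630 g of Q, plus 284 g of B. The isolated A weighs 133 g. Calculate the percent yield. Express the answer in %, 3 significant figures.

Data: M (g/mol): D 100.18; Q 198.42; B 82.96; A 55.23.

n(D) = 656.0 / 100.18 = 6.548 mol
n(Q) = 630.0 / 198.42 = 3.175 mol
n(B) = 284.0 / 82.96 = 3.423 mol
n/ν for D = 6.548/4 = 1.637
n/ν for Q = 3.175/3 = 1.058
n/ν for B = 3.423/3 = 1.141
Smallest n/ν is Q → limiting reagent.
theoretical n(A) = (3/3) × 3.175 = 3.175 mol → 175.4 g
% yield = 133 / 175.4 × 100 = 75.83 %

75.8 %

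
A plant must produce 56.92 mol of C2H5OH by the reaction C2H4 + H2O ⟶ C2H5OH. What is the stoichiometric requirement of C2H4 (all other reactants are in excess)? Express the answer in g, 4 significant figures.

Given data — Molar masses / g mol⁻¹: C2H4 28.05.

1597 g

n(C2H5OH) = 56.92 mol
n(C2H4) = (1/1) × 56.92 = 56.92 mol
mass = 56.92 × 28.05 = 1597 g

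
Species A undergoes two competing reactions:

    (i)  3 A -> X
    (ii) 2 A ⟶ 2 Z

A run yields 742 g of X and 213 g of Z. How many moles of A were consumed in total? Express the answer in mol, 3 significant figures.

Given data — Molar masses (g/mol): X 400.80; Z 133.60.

7.15 mol

n(X) = 742 / 400.80 = 1.851 mol
n(Z) = 213 / 133.60 = 1.594 mol
n(A) via (i) = (3/1)×1.851 = 5.553 mol
n(A) via (ii) = (2/2)×1.594 = 1.594 mol
total n(A) = 5.553 + 1.594 = 7.147 mol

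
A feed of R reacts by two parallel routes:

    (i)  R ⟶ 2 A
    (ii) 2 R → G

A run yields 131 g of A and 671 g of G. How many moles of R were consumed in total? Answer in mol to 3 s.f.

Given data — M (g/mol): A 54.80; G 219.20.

n(A) = 131 / 54.80 = 2.391 mol
n(G) = 671 / 219.20 = 3.061 mol
n(R) via (i) = (1/2)×2.391 = 1.196 mol
n(R) via (ii) = (2/1)×3.061 = 6.122 mol
total n(R) = 1.196 + 6.122 = 7.318 mol

7.32 mol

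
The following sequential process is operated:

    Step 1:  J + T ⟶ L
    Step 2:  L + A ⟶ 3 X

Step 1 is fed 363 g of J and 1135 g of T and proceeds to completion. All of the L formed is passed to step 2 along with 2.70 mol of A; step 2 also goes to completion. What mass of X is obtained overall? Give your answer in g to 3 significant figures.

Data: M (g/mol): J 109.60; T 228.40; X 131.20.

1060 g

Step 1:
n(J) = 363.0 / 109.60 = 3.312 mol
n(T) = 1135 / 228.40 = 4.969 mol
n/ν → J: 3.312, T: 4.969; J is limiting.
n(L) produced = (1/1) × 3.312 = 3.312 mol
Step 2:
n(L) available = 3.312 mol
n(A) = 2.700 mol
n/ν → L: 3.312, A: 2.700; A is limiting.
n(X) = (3/1) × 2.700 = 8.100 mol
mass = 8.100 × 131.20 = 1063 g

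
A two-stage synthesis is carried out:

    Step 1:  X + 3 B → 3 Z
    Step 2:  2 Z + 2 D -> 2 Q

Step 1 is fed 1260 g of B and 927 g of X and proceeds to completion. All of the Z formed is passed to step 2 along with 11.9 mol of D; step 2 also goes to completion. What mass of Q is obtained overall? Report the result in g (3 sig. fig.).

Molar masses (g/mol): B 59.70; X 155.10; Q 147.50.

1760 g

Step 1:
n(B) = 1260 / 59.70 = 21.11 mol
n(X) = 927.0 / 155.10 = 5.977 mol
n/ν for B = 21.11/3 = 7.037
n/ν for X = 5.977/1 = 5.977
Smallest n/ν is X → limiting reagent.
n(Z) produced = (3/1) × 5.977 = 17.93 mol
Step 2:
n(Z) available = 17.93 mol
n(D) = 11.90 mol
n/ν for Z = 17.93/2 = 8.965
n/ν for D = 11.90/2 = 5.950
Smallest n/ν is D → limiting reagent.
n(Q) = (2/2) × 11.90 = 11.90 mol
mass = 11.90 × 147.50 = 1755 g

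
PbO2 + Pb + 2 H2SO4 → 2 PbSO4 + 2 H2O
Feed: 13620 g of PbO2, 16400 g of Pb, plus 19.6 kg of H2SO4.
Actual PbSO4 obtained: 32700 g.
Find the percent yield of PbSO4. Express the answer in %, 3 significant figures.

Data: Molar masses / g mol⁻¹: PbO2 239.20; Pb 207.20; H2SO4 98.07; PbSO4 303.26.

94.7 %

n(PbO2) = 13620 / 239.20 = 56.94 mol
n(Pb) = 16400 / 207.20 = 79.15 mol
n(H2SO4) = 19.60×1000 / 98.07 = 199.9 mol
n/ν → PbO2: 56.94, Pb: 79.15, H2SO4: 99.95; PbO2 is limiting.
theoretical n(PbSO4) = (2/1) × 56.94 = 113.9 mol → 34540 g
% yield = 32700 / 34540 × 100 = 94.67 %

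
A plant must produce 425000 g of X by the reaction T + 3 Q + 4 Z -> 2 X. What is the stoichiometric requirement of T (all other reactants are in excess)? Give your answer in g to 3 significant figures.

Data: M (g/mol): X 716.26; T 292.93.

86900 g

n(X) = 425000 / 716.26 = 593.4 mol
n(T) = (1/2) × 593.4 = 296.7 mol
mass = 296.7 × 292.93 = 86910 g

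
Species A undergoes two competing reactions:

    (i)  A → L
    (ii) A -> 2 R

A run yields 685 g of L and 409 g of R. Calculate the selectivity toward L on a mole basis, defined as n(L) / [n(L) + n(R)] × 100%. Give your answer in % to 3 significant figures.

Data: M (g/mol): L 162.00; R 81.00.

45.6 %

n(L) = 685 / 162.00 = 4.228 mol
n(R) = 409 / 81.00 = 5.049 mol
selectivity = 4.228/(4.228+5.049) × 100 = 45.58 %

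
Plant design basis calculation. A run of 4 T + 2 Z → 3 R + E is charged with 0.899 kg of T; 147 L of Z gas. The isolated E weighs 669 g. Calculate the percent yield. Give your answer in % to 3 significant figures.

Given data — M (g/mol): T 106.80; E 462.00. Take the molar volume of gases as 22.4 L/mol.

n(T) = 0.8990×1000 / 106.80 = 8.418 mol
n(Z) = 147.0 / 22.4 = 6.563 mol
n/ν → T: 2.105, Z: 3.282; T is limiting.
theoretical n(E) = (1/4) × 8.418 = 2.105 mol → 972.5 g
% yield = 669 / 972.5 × 100 = 68.79 %

68.8 %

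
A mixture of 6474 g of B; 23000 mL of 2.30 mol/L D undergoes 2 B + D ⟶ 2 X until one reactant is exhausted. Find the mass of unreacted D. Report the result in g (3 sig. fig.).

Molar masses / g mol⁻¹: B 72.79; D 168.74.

1420 g

n(B) = 6474 / 72.79 = 88.94 mol
n(D) = 2.30 × 23000/1000 = 52.90 mol
n/ν → B: 44.47, D: 52.90; B is limiting.
D consumed = (1/2) × 88.94 = 44.47 mol
D remaining = 52.90 − 44.47 = 8.430 mol
mass = 8.430 × 168.74 = 1422 g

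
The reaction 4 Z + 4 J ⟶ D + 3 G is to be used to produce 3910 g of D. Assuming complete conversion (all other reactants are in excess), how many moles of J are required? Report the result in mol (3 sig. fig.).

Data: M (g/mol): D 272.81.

57.3 mol

n(D) = 3910 / 272.81 = 14.33 mol
n(J) = (4/1) × 14.33 = 57.32 mol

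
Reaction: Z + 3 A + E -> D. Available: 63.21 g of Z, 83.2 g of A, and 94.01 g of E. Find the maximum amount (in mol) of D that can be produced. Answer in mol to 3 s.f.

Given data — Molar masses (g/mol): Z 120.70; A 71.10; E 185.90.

0.390 mol

n(Z) = 63.21 / 120.70 = 0.5237 mol
n(A) = 83.20 / 71.10 = 1.170 mol
n(E) = 94.01 / 185.90 = 0.5057 mol
n/ν → Z: 0.5237, A: 0.3900, E: 0.5057; A is limiting.
n(D) = (1/3) × 1.170 = 0.3900 mol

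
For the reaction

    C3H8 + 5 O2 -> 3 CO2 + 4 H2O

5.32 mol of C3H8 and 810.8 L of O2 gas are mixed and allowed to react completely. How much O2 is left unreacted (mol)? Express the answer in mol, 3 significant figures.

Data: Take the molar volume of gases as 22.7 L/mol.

9.12 mol

n(C3H8) = 5.320 mol
n(O2) = 810.8 / 22.7 = 35.72 mol
n/ν for C3H8 = 5.320/1 = 5.320
n/ν for O2 = 35.72/5 = 7.144
Smallest n/ν is C3H8 → limiting reagent.
O2 consumed = (5/1) × 5.320 = 26.60 mol
O2 remaining = 35.72 − 26.60 = 9.120 mol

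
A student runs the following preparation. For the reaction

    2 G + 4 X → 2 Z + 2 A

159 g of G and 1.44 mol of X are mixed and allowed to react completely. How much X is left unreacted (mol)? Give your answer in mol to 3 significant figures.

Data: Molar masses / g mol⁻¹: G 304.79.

0.397 mol

n(G) = 159.0 / 304.79 = 0.5217 mol
n(X) = 1.440 mol
n/ν for G = 0.5217/2 = 0.2609
n/ν for X = 1.440/4 = 0.3600
Smallest n/ν is G → limiting reagent.
X consumed = (4/2) × 0.5217 = 1.043 mol
X remaining = 1.440 − 1.043 = 0.3970 mol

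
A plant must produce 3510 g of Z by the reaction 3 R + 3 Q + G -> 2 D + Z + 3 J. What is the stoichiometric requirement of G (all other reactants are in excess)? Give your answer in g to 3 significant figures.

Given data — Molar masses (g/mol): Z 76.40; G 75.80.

n(Z) = 3510 / 76.40 = 45.94 mol
n(G) = (1/1) × 45.94 = 45.94 mol
mass = 45.94 × 75.80 = 3482 g

3480 g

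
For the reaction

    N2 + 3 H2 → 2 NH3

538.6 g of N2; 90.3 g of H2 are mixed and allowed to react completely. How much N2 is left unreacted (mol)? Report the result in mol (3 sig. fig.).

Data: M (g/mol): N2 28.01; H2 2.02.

n(N2) = 538.6 / 28.01 = 19.23 mol
n(H2) = 90.30 / 2.02 = 44.70 mol
n/ν for N2 = 19.23/1 = 19.23
n/ν for H2 = 44.70/3 = 14.90
Smallest n/ν is H2 → limiting reagent.
N2 consumed = (1/3) × 44.70 = 14.90 mol
N2 remaining = 19.23 − 14.90 = 4.330 mol

4.33 mol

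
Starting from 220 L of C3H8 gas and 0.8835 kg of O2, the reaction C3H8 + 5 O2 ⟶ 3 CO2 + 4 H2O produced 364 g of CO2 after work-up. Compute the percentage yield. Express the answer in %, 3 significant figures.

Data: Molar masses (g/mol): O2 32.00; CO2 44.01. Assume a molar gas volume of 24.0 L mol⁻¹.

49.9 %

n(C3H8) = 220.0 / 24.0 = 9.167 mol
n(O2) = 0.8835×1000 / 32.00 = 27.61 mol
n/ν for C3H8 = 9.167/1 = 9.167
n/ν for O2 = 27.61/5 = 5.522
Smallest n/ν is O2 → limiting reagent.
theoretical n(CO2) = (3/5) × 27.61 = 16.57 mol → 729.2 g
% yield = 364 / 729.2 × 100 = 49.92 %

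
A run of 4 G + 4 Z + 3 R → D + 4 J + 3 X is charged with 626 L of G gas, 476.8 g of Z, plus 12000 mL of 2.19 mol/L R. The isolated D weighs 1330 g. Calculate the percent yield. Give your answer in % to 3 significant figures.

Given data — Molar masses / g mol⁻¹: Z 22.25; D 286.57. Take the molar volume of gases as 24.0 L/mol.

n(G) = 626.0 / 24.0 = 26.08 mol
n(Z) = 476.8 / 22.25 = 21.43 mol
n(R) = 2.19 × 12000/1000 = 26.28 mol
n/ν for G = 26.08/4 = 6.520
n/ν for Z = 21.43/4 = 5.358
n/ν for R = 26.28/3 = 8.760
Smallest n/ν is Z → limiting reagent.
theoretical n(D) = (1/4) × 21.43 = 5.358 mol → 1535 g
% yield = 1330 / 1535 × 100 = 86.64 %

86.6 %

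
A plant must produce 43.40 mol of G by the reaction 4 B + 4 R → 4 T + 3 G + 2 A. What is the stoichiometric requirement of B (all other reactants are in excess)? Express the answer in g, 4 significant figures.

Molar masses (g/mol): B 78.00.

n(G) = 43.40 mol
n(B) = (4/3) × 43.40 = 57.87 mol
mass = 57.87 × 78.00 = 4514 g

4514 g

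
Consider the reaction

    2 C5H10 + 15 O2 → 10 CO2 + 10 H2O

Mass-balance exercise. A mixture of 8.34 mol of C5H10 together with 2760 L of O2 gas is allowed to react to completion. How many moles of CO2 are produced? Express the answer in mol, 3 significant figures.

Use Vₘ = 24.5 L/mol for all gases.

n(C5H10) = 8.340 mol
n(O2) = 2760 / 24.5 = 112.7 mol
n/ν → C5H10: 4.170, O2: 7.513; C5H10 is limiting.
n(CO2) = (10/2) × 8.340 = 41.70 mol

41.7 mol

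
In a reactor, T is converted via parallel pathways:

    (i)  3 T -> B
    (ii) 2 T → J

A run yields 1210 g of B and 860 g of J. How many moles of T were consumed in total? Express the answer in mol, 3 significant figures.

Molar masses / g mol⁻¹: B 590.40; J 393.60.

n(B) = 1210 / 590.40 = 2.049 mol
n(J) = 860 / 393.60 = 2.185 mol
n(T) via (i) = (3/1)×2.049 = 6.147 mol
n(T) via (ii) = (2/1)×2.185 = 4.370 mol
total n(T) = 6.147 + 4.370 = 10.52 mol

10.5 mol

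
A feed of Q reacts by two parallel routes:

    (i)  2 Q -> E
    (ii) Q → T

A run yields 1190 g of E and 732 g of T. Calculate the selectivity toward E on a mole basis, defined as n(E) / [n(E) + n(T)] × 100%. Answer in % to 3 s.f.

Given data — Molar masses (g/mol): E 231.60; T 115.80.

44.8 %

n(E) = 1190 / 231.60 = 5.138 mol
n(T) = 732 / 115.80 = 6.321 mol
selectivity = 5.138/(5.138+6.321) × 100 = 44.84 %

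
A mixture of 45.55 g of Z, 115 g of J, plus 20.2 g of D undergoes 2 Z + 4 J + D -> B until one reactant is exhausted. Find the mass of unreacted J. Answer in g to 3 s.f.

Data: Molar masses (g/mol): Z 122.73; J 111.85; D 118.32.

n(Z) = 45.55 / 122.73 = 0.3711 mol
n(J) = 115.0 / 111.85 = 1.028 mol
n(D) = 20.20 / 118.32 = 0.1707 mol
n/ν for Z = 0.3711/2 = 0.1856
n/ν for J = 1.028/4 = 0.2570
n/ν for D = 0.1707/1 = 0.1707
Smallest n/ν is D → limiting reagent.
J consumed = (4/1) × 0.1707 = 0.6828 mol
J remaining = 1.028 − 0.6828 = 0.3452 mol
mass = 0.3452 × 111.85 = 38.61 g

38.6 g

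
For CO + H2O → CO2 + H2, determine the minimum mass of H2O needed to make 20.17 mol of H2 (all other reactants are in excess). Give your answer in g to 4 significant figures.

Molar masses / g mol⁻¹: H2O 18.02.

n(H2) = 20.17 mol
n(H2O) = (1/1) × 20.17 = 20.17 mol
mass = 20.17 × 18.02 = 363.5 g

363.5 g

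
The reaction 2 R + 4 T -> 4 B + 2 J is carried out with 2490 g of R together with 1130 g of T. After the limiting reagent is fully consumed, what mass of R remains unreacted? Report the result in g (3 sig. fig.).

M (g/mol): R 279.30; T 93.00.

793 g

n(R) = 2490 / 279.30 = 8.915 mol
n(T) = 1130 / 93.00 = 12.15 mol
n/ν for R = 8.915/2 = 4.458
n/ν for T = 12.15/4 = 3.038
Smallest n/ν is T → limiting reagent.
R consumed = (2/4) × 12.15 = 6.075 mol
R remaining = 8.915 − 6.075 = 2.840 mol
mass = 2.840 × 279.30 = 793.2 g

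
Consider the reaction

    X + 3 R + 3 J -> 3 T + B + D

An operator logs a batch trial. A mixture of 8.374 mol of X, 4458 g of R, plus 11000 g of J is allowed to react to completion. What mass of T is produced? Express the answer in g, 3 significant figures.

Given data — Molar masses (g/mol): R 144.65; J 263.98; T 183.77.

n(X) = 8.374 mol
n(R) = 4458 / 144.65 = 30.82 mol
n(J) = 11000 / 263.98 = 41.67 mol
n/ν for X = 8.374/1 = 8.374
n/ν for R = 30.82/3 = 10.27
n/ν for J = 41.67/3 = 13.89
Smallest n/ν is X → limiting reagent.
n(T) = (3/1) × 8.374 = 25.12 mol
mass = 25.12 × 183.77 = 4616 g

4620 g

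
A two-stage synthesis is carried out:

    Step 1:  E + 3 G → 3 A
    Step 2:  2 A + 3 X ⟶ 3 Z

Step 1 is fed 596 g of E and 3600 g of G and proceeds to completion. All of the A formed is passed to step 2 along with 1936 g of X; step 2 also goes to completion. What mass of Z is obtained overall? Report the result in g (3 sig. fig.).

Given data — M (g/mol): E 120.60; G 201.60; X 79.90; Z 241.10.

Step 1:
n(E) = 596.0 / 120.60 = 4.942 mol
n(G) = 3600 / 201.60 = 17.86 mol
n/ν for E = 4.942/1 = 4.942
n/ν for G = 17.86/3 = 5.953
Smallest n/ν is E → limiting reagent.
n(A) produced = (3/1) × 4.942 = 14.83 mol
Step 2:
n(A) available = 14.83 mol
n(X) = 1936 / 79.90 = 24.23 mol
n/ν for A = 14.83/2 = 7.415
n/ν for X = 24.23/3 = 8.077
Smallest n/ν is A → limiting reagent.
n(Z) = (3/2) × 14.83 = 22.25 mol
mass = 22.25 × 241.10 = 5364 g

5360 g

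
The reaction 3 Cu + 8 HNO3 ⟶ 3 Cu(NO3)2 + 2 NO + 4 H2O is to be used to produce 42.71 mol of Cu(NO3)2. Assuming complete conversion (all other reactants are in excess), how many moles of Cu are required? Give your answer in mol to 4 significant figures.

n(Cu(NO3)2) = 42.71 mol
n(Cu) = (3/3) × 42.71 = 42.71 mol

42.71 mol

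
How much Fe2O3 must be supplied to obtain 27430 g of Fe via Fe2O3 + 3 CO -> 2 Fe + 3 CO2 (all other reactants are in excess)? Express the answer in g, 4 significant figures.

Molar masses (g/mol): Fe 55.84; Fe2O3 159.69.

n(Fe) = 27430 / 55.84 = 491.2 mol
n(Fe2O3) = (1/2) × 491.2 = 245.6 mol
mass = 245.6 × 159.69 = 39220 g

39220 g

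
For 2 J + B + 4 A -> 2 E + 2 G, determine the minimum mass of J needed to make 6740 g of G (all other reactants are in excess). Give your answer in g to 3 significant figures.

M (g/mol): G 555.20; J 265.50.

n(G) = 6740 / 555.20 = 12.14 mol
n(J) = (2/2) × 12.14 = 12.14 mol
mass = 12.14 × 265.50 = 3223 g

3220 g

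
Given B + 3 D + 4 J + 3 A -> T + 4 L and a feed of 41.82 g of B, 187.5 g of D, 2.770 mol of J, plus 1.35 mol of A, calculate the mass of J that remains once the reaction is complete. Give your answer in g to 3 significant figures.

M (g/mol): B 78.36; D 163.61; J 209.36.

n(B) = 41.82 / 78.36 = 0.5337 mol
n(D) = 187.5 / 163.61 = 1.146 mol
n(J) = 2.770 mol
n(A) = 1.350 mol
n/ν → B: 0.5337, D: 0.3820, J: 0.6925, A: 0.4500; D is limiting.
J consumed = (4/3) × 1.146 = 1.528 mol
J remaining = 2.770 − 1.528 = 1.242 mol
mass = 1.242 × 209.36 = 260.0 g

260 g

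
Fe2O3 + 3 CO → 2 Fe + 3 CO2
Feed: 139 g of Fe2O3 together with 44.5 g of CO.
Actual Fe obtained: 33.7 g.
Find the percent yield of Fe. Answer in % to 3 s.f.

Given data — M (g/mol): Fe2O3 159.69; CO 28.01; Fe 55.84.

57.0 %

n(Fe2O3) = 139.0 / 159.69 = 0.8704 mol
n(CO) = 44.50 / 28.01 = 1.589 mol
n/ν → Fe2O3: 0.8704, CO: 0.5297; CO is limiting.
theoretical n(Fe) = (2/3) × 1.589 = 1.059 mol → 59.13 g
% yield = 33.7 / 59.13 × 100 = 56.99 %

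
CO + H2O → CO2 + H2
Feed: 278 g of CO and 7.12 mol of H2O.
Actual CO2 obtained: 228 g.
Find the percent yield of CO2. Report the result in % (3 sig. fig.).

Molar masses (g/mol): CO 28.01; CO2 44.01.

n(CO) = 278.0 / 28.01 = 9.925 mol
n(H2O) = 7.120 mol
n/ν for CO = 9.925/1 = 9.925
n/ν for H2O = 7.120/1 = 7.120
Smallest n/ν is H2O → limiting reagent.
theoretical n(CO2) = (1/1) × 7.120 = 7.120 mol → 313.4 g
% yield = 228 / 313.4 × 100 = 72.75 %

72.8 %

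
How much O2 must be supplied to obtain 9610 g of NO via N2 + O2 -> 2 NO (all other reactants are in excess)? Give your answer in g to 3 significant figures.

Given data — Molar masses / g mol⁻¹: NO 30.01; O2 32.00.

5120 g

n(NO) = 9610 / 30.01 = 320.2 mol
n(O2) = (1/2) × 320.2 = 160.1 mol
mass = 160.1 × 32.00 = 5123 g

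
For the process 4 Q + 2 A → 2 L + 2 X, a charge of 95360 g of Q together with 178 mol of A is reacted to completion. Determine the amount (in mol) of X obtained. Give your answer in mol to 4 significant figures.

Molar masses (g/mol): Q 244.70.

n(Q) = 95360 / 244.70 = 389.7 mol
n(A) = 178.0 mol
n/ν for Q = 389.7/4 = 97.43
n/ν for A = 178.0/2 = 89.00
Smallest n/ν is A → limiting reagent.
n(X) = (2/2) × 178.0 = 178.0 mol

178.0 mol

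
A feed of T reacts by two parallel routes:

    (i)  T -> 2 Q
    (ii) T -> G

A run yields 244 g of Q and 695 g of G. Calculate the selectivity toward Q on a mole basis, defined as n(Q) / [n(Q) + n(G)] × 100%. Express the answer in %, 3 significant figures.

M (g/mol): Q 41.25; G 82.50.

n(Q) = 244 / 41.25 = 5.915 mol
n(G) = 695 / 82.50 = 8.424 mol
selectivity = 5.915/(5.915+8.424) × 100 = 41.25 %

41.3 %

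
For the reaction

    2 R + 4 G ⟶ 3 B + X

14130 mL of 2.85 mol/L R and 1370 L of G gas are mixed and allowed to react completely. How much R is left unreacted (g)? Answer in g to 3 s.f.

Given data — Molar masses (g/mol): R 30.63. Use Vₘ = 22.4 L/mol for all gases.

n(R) = 2.85 × 14130/1000 = 40.27 mol
n(G) = 1370 / 22.4 = 61.16 mol
n/ν → R: 20.14, G: 15.29; G is limiting.
R consumed = (2/4) × 61.16 = 30.58 mol
R remaining = 40.27 − 30.58 = 9.690 mol
mass = 9.690 × 30.63 = 296.8 g

297 g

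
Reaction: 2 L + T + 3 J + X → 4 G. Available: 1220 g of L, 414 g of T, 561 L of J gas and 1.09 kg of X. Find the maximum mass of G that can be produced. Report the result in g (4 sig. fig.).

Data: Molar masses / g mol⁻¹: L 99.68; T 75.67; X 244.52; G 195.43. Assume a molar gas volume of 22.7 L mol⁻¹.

n(L) = 1220 / 99.68 = 12.24 mol
n(T) = 414.0 / 75.67 = 5.471 mol
n(J) = 561.0 / 22.7 = 24.71 mol
n(X) = 1.090×1000 / 244.52 = 4.458 mol
n/ν for L = 12.24/2 = 6.120
n/ν for T = 5.471/1 = 5.471
n/ν for J = 24.71/3 = 8.237
n/ν for X = 4.458/1 = 4.458
Smallest n/ν is X → limiting reagent.
n(G) = (4/1) × 4.458 = 17.83 mol
mass = 17.83 × 195.43 = 3485 g

3485 g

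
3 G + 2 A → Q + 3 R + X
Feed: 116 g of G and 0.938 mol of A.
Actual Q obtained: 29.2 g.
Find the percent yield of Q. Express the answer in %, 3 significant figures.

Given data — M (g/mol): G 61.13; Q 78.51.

n(G) = 116.0 / 61.13 = 1.898 mol
n(A) = 0.9380 mol
n/ν for G = 1.898/3 = 0.6327
n/ν for A = 0.9380/2 = 0.4690
Smallest n/ν is A → limiting reagent.
theoretical n(Q) = (1/2) × 0.9380 = 0.4690 mol → 36.82 g
% yield = 29.2 / 36.82 × 100 = 79.30 %

79.3 %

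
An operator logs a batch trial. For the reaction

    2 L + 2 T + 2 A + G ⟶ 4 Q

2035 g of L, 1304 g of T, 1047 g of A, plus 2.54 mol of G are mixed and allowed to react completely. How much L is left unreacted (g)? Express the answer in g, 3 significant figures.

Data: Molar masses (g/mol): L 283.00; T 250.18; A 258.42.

n(L) = 2035 / 283.00 = 7.191 mol
n(T) = 1304 / 250.18 = 5.212 mol
n(A) = 1047 / 258.42 = 4.052 mol
n(G) = 2.540 mol
n/ν for L = 7.191/2 = 3.596
n/ν for T = 5.212/2 = 2.606
n/ν for A = 4.052/2 = 2.026
n/ν for G = 2.540/1 = 2.540
Smallest n/ν is A → limiting reagent.
L consumed = (2/2) × 4.052 = 4.052 mol
L remaining = 7.191 − 4.052 = 3.139 mol
mass = 3.139 × 283.00 = 888.3 g

888 g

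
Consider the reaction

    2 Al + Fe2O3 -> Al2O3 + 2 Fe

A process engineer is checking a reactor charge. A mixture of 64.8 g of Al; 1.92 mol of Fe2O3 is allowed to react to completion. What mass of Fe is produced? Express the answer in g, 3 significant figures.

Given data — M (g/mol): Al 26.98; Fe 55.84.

134 g

n(Al) = 64.80 / 26.98 = 2.402 mol
n(Fe2O3) = 1.920 mol
n/ν for Al = 2.402/2 = 1.201
n/ν for Fe2O3 = 1.920/1 = 1.920
Smallest n/ν is Al → limiting reagent.
n(Fe) = (2/2) × 2.402 = 2.402 mol
mass = 2.402 × 55.84 = 134.1 g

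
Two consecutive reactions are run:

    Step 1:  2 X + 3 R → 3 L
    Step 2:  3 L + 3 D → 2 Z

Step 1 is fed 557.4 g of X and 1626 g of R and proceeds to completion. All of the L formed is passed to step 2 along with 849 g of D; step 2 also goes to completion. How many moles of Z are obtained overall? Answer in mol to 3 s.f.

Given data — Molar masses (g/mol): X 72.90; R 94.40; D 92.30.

6.13 mol

Step 1:
n(X) = 557.4 / 72.90 = 7.646 mol
n(R) = 1626 / 94.40 = 17.22 mol
n/ν for X = 7.646/2 = 3.823
n/ν for R = 17.22/3 = 5.740
Smallest n/ν is X → limiting reagent.
n(L) produced = (3/2) × 7.646 = 11.47 mol
Step 2:
n(L) available = 11.47 mol
n(D) = 849.0 / 92.30 = 9.198 mol
n/ν for L = 11.47/3 = 3.823
n/ν for D = 9.198/3 = 3.066
Smallest n/ν is D → limiting reagent.
n(Z) = (2/3) × 9.198 = 6.132 mol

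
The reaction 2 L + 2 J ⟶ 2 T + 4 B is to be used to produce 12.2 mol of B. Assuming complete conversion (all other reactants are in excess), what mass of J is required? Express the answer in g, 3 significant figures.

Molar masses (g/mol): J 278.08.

1700 g

n(B) = 12.20 mol
n(J) = (2/4) × 12.20 = 6.100 mol
mass = 6.100 × 278.08 = 1696 g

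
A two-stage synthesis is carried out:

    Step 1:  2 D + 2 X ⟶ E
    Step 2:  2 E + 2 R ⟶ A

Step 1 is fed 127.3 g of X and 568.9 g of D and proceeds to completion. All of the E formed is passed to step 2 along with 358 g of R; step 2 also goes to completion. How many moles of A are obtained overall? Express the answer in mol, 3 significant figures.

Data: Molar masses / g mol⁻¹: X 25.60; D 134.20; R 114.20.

1.06 mol

Step 1:
n(X) = 127.3 / 25.60 = 4.973 mol
n(D) = 568.9 / 134.20 = 4.239 mol
n/ν for X = 4.973/2 = 2.487
n/ν for D = 4.239/2 = 2.120
Smallest n/ν is D → limiting reagent.
n(E) produced = (1/2) × 4.239 = 2.120 mol
Step 2:
n(E) available = 2.120 mol
n(R) = 358.0 / 114.20 = 3.135 mol
n/ν for E = 2.120/2 = 1.060
n/ν for R = 3.135/2 = 1.568
Smallest n/ν is E → limiting reagent.
n(A) = (1/2) × 2.120 = 1.060 mol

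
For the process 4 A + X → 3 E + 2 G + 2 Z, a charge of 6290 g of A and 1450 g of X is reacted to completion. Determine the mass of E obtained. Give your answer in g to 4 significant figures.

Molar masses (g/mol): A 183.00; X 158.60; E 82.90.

n(A) = 6290 / 183.00 = 34.37 mol
n(X) = 1450 / 158.60 = 9.142 mol
n/ν → A: 8.593, X: 9.142; A is limiting.
n(E) = (3/4) × 34.37 = 25.78 mol
mass = 25.78 × 82.90 = 2137 g

2137 g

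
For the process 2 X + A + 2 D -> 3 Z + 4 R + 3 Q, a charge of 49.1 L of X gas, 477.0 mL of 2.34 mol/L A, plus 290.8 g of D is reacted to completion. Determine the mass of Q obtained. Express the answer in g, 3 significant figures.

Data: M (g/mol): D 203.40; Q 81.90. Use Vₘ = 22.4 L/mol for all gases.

n(X) = 49.10 / 22.4 = 2.192 mol
n(A) = 2.34 × 477.0/1000 = 1.116 mol
n(D) = 290.8 / 203.40 = 1.430 mol
n/ν → X: 1.096, A: 1.116, D: 0.7150; D is limiting.
n(Q) = (3/2) × 1.430 = 2.145 mol
mass = 2.145 × 81.90 = 175.7 g

176 g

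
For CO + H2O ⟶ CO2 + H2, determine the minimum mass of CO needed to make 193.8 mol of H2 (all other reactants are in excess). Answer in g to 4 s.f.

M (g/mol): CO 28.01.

n(H2) = 193.8 mol
n(CO) = (1/1) × 193.8 = 193.8 mol
mass = 193.8 × 28.01 = 5428 g

5428 g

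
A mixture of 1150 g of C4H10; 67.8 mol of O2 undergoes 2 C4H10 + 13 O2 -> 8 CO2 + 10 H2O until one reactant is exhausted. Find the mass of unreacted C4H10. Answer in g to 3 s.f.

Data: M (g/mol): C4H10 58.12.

544 g

n(C4H10) = 1150 / 58.12 = 19.79 mol
n(O2) = 67.80 mol
n/ν for C4H10 = 19.79/2 = 9.895
n/ν for O2 = 67.80/13 = 5.215
Smallest n/ν is O2 → limiting reagent.
C4H10 consumed = (2/13) × 67.80 = 10.43 mol
C4H10 remaining = 19.79 − 10.43 = 9.360 mol
mass = 9.360 × 58.12 = 544.0 g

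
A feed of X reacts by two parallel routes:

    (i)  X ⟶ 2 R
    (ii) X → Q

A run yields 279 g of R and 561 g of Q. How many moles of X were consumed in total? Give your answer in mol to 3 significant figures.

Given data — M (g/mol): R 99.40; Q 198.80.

4.23 mol

n(R) = 279 / 99.40 = 2.807 mol
n(Q) = 561 / 198.80 = 2.822 mol
n(X) via (i) = (1/2)×2.807 = 1.404 mol
n(X) via (ii) = (1/1)×2.822 = 2.822 mol
total n(X) = 1.404 + 2.822 = 4.226 mol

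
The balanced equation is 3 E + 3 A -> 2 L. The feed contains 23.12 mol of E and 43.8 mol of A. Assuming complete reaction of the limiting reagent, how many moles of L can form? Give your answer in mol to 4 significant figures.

15.41 mol

n(E) = 23.12 mol
n(A) = 43.80 mol
n/ν → E: 7.707, A: 14.60; E is limiting.
n(L) = (2/3) × 23.12 = 15.41 mol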